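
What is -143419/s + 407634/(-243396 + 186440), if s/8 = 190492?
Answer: -157344174997/21699324704 ≈ -7.2511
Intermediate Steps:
s = 1523936 (s = 8*190492 = 1523936)
-143419/s + 407634/(-243396 + 186440) = -143419/1523936 + 407634/(-243396 + 186440) = -143419*1/1523936 + 407634/(-56956) = -143419/1523936 + 407634*(-1/56956) = -143419/1523936 - 203817/28478 = -157344174997/21699324704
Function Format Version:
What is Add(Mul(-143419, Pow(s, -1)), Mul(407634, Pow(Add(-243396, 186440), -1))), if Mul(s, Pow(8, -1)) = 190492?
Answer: Rational(-157344174997, 21699324704) ≈ -7.2511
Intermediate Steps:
s = 1523936 (s = Mul(8, 190492) = 1523936)
Add(Mul(-143419, Pow(s, -1)), Mul(407634, Pow(Add(-243396, 186440), -1))) = Add(Mul(-143419, Pow(1523936, -1)), Mul(407634, Pow(Add(-243396, 186440), -1))) = Add(Mul(-143419, Rational(1, 1523936)), Mul(407634, Pow(-56956, -1))) = Add(Rational(-143419, 1523936), Mul(407634, Rational(-1, 56956))) = Add(Rational(-143419, 1523936), Rational(-203817, 28478)) = Rational(-157344174997, 21699324704)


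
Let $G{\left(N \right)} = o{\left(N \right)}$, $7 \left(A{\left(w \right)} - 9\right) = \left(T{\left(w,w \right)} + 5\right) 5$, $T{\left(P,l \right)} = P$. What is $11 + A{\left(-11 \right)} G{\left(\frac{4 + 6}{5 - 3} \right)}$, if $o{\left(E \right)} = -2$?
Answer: $\frac{11}{7} \approx 1.5714$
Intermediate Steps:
$A{\left(w \right)} = \frac{88}{7} + \frac{5 w}{7}$ ($A{\left(w \right)} = 9 + \frac{\left(w + 5\right) 5}{7} = 9 + \frac{\left(5 + w\right) 5}{7} = 9 + \frac{25 + 5 w}{7} = 9 + \left(\frac{25}{7} + \frac{5 w}{7}\right) = \frac{88}{7} + \frac{5 w}{7}$)
$G{\left(N \right)} = -2$
$11 + A{\left(-11 \right)} G{\left(\frac{4 + 6}{5 - 3} \right)} = 11 + \left(\frac{88}{7} + \frac{5}{7} \left(-11\right)\right) \left(-2\right) = 11 + \left(\frac{88}{7} - \frac{55}{7}\right) \left(-2\right) = 11 + \frac{33}{7} \left(-2\right) = 11 - \frac{66}{7} = \frac{11}{7}$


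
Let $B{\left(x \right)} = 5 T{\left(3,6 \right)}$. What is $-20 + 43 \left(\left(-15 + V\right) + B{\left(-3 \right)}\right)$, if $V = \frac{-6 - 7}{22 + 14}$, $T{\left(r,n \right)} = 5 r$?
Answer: $\frac{91601}{36} \approx 2544.5$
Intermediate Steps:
$V = - \frac{13}{36} \approx -0.36111$
$B{\left(x \right)} = 75$ ($B{\left(x \right)} = 5 \cdot 5 \cdot 3 = 5 \cdot 15 = 75$)
$-20 + 43 \left(\left(-15 + V\right) + B{\left(-3 \right)}\right) = -20 + 43 \left(\left(-15 - \frac{13}{36}\right) + 75\right) = -20 + 43 \left(- \frac{553}{36} + 75\right) = -20 + 43 \cdot \frac{2147}{36} = -20 + \frac{92321}{36} = \frac{91601}{36}$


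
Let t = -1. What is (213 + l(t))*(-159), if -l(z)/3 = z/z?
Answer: -33390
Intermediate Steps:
l(z) = -3 (l(z) = -3*z/z = -3*1 = -3)
(213 + l(t))*(-159) = (213 - 3)*(-159) = 210*(-159) = -33390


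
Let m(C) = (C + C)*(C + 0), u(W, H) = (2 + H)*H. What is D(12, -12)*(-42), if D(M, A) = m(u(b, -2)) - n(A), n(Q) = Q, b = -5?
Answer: -504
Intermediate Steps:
u(W, H) = H*(2 + H)
m(C) = 2*C² (m(C) = (2*C)*C = 2*C²)
D(M, A) = -A (D(M, A) = 2*(-2*(2 - 2))² - A = 2*(-2*0)² - A = 2*0² - A = 2*0 - A = 0 - A = -A)
D(12, -12)*(-42) = -1*(-12)*(-42) = 12*(-42) = -504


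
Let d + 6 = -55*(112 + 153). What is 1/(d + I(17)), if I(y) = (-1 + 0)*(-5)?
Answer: -1/14576 ≈ -6.8606e-5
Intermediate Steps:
d = -14581 (d = -6 - 55*(112 + 153) = -6 - 55*265 = -6 - 14575 = -14581)
I(y) = 5 (I(y) = -1*(-5) = 5)
1/(d + I(17)) = 1/(-14581 + 5) = 1/(-14576) = -1/14576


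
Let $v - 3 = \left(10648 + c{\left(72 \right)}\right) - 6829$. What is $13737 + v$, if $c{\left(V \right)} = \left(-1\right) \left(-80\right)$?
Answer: $17639$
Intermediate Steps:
$c{\left(V \right)} = 80$
$v = 3902$ ($v = 3 + \left(\left(10648 + 80\right) - 6829\right) = 3 + \left(10728 - 6829\right) = 3 + 3899 = 3902$)
$13737 + v = 13737 + 3902 = 17639$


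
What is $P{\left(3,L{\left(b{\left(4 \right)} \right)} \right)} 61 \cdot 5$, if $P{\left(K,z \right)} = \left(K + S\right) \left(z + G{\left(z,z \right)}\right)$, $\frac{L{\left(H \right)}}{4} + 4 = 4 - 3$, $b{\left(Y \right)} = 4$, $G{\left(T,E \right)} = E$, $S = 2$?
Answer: $-36600$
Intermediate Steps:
$L{\left(H \right)} = -12$ ($L{\left(H \right)} = -16 + 4 \left(4 - 3\right) = -16 + 4 \cdot 1 = -16 + 4 = -12$)
$P{\left(K,z \right)} = 2 z \left(2 + K\right)$ ($P{\left(K,z \right)} = \left(K + 2\right) \left(z + z\right) = \left(2 + K\right) 2 z = 2 z \left(2 + K\right)$)
$P{\left(3,L{\left(b{\left(4 \right)} \right)} \right)} 61 \cdot 5 = 2 \left(-12\right) \left(2 + 3\right) 61 \cdot 5 = 2 \left(-12\right) 5 \cdot 305 = \left(-120\right) 305 = -36600$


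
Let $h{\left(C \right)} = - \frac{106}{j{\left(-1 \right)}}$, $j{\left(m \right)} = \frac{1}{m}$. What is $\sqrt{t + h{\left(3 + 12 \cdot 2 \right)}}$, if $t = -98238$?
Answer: $2 i \sqrt{24533} \approx 313.26 i$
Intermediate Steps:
$h{\left(C \right)} = 106$ ($h{\left(C \right)} = - \frac{106}{\frac{1}{-1}} = - \frac{106}{-1} = \left(-106\right) \left(-1\right) = 106$)
$\sqrt{t + h{\left(3 + 12 \cdot 2 \right)}} = \sqrt{-98238 + 106} = \sqrt{-98132} = 2 i \sqrt{24533}$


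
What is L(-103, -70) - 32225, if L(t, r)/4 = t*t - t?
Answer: 10623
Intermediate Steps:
L(t, r) = -4*t + 4*t² (L(t, r) = 4*(t*t - t) = 4*(t² - t) = -4*t + 4*t²)
L(-103, -70) - 32225 = 4*(-103)*(-1 - 103) - 32225 = 4*(-103)*(-104) - 32225 = 42848 - 32225 = 10623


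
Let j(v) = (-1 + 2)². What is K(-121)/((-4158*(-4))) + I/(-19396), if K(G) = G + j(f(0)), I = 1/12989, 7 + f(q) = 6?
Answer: -1259673913/174590708292 ≈ -0.0072150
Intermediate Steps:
f(q) = -1 (f(q) = -7 + 6 = -1)
I = 1/12989 ≈ 7.6988e-5
j(v) = 1 (j(v) = 1² = 1)
K(G) = 1 + G (K(G) = G + 1 = 1 + G)
K(-121)/((-4158*(-4))) + I/(-19396) = (1 - 121)/((-4158*(-4))) + (1/12989)/(-19396) = -120/16632 + (1/12989)*(-1/19396) = -120*1/16632 - 1/251934644 = -5/693 - 1/251934644 = -1259673913/174590708292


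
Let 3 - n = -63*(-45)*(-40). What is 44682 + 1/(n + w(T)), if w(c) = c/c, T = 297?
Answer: 5067117529/113404 ≈ 44682.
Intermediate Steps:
w(c) = 1
n = 113403 (n = 3 - (-63*(-45))*(-40) = 3 - 2835*(-40) = 3 - 1*(-113400) = 3 + 113400 = 113403)
44682 + 1/(n + w(T)) = 44682 + 1/(113403 + 1) = 44682 + 1/113404 = 5067117529/113404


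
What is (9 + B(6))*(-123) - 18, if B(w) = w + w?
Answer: -2601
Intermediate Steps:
B(w) = 2*w
(9 + B(6))*(-123) - 18 = (9 + 2*6)*(-123) - 18 = (9 + 12)*(-123) - 18 = 21*(-123) - 18 = -2583 - 18 = -2601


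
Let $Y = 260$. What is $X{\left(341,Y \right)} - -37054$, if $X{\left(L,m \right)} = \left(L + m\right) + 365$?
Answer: $38020$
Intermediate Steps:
$X{\left(L,m \right)} = 365 + L + m$
$X{\left(341,Y \right)} - -37054 = \left(365 + 341 + 260\right) - -37054 = 966 + 37054 = 38020$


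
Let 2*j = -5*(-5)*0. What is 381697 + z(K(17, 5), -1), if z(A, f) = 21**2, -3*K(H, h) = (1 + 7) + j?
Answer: 382138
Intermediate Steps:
j = 0 (j = (-5*(-5)*0)/2 = (25*0)/2 = (1/2)*0 = 0)
K(H, h) = -8/3 (K(H, h) = -((1 + 7) + 0)/3 = -(8 + 0)/3 = -1/3*8 = -8/3)
z(A, f) = 441
381697 + z(K(17, 5), -1) = 381697 + 441 = 382138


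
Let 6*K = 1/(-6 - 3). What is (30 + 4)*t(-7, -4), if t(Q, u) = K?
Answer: -17/27 ≈ -0.62963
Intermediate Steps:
K = -1/54 (K = 1/(6*(-6 - 3)) = (1/6)/(-9) = (1/6)*(-1/9) = -1/54 ≈ -0.018519)
t(Q, u) = -1/54
(30 + 4)*t(-7, -4) = (30 + 4)*(-1/54) = 34*(-1/54) = -17/27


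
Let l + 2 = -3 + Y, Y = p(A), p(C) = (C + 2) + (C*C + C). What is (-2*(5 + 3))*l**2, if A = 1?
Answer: 0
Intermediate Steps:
p(C) = 2 + C**2 + 2*C (p(C) = (2 + C) + (C**2 + C) = (2 + C) + (C + C**2) = 2 + C**2 + 2*C)
Y = 5 (Y = 2 + 1**2 + 2*1 = 2 + 1 + 2 = 5)
l = 0 (l = -2 + (-3 + 5) = -2 + 2 = 0)
(-2*(5 + 3))*l**2 = -2*(5 + 3)*0**2 = -2*8*0 = -16*0 = 0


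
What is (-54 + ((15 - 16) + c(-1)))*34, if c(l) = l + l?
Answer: -1938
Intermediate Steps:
c(l) = 2*l
(-54 + ((15 - 16) + c(-1)))*34 = (-54 + ((15 - 16) + 2*(-1)))*34 = (-54 + (-1 - 2))*34 = (-54 - 3)*34 = -57*34 = -1938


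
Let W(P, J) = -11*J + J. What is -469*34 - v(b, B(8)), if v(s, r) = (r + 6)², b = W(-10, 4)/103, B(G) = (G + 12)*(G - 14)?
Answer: -28942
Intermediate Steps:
W(P, J) = -10*J
B(G) = (-14 + G)*(12 + G) (B(G) = (12 + G)*(-14 + G) = (-14 + G)*(12 + G))
b = -40/103 (b = -10*4/103 = -40*1/103 = -40/103 ≈ -0.38835)
v(s, r) = (6 + r)²
-469*34 - v(b, B(8)) = -469*34 - (6 + (-168 + 8² - 2*8))² = -15946 - (6 + (-168 + 64 - 16))² = -15946 - (6 - 120)² = -15946 - 1*(-114)² = -15946 - 1*12996 = -15946 - 12996 = -28942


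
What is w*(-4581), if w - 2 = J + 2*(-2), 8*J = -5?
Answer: 96201/8 ≈ 12025.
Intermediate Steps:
J = -5/8 (J = (⅛)*(-5) = -5/8 ≈ -0.62500)
w = -21/8 (w = 2 + (-5/8 + 2*(-2)) = 2 + (-5/8 - 4) = 2 - 37/8 = -21/8 ≈ -2.6250)
w*(-4581) = -21/8*(-4581) = 96201/8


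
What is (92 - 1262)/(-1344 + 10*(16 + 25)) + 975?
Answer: 455910/467 ≈ 976.25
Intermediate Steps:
(92 - 1262)/(-1344 + 10*(16 + 25)) + 975 = -1170/(-1344 + 10*41) + 975 = -1170/(-1344 + 410) + 975 = -1170/(-934) + 975 = -1170*(-1/934) + 975 = 585/467 + 975 = 455910/467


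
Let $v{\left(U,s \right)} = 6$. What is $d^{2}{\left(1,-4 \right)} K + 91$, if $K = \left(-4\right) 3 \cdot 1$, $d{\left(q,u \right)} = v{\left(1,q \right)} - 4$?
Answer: $43$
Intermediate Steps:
$d{\left(q,u \right)} = 2$ ($d{\left(q,u \right)} = 6 - 4 = 2$)
$K = -12$ ($K = \left(-12\right) 1 = -12$)
$d^{2}{\left(1,-4 \right)} K + 91 = 2^{2} \left(-12\right) + 91 = 4 \left(-12\right) + 91 = -48 + 91 = 43$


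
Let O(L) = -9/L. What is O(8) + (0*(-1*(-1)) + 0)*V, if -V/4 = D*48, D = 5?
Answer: -9/8 ≈ -1.1250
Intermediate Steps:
V = -960 (V = -20*48 = -4*240 = -960)
O(8) + (0*(-1*(-1)) + 0)*V = -9/8 + (0*(-1*(-1)) + 0)*(-960) = -9*1/8 + (0*1 + 0)*(-960) = -9/8 + (0 + 0)*(-960) = -9/8 + 0*(-960) = -9/8 + 0 = -9/8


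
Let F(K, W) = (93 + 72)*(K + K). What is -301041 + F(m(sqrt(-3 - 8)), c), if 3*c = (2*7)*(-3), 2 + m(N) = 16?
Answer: -296421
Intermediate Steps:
m(N) = 14 (m(N) = -2 + 16 = 14)
c = -14 (c = ((2*7)*(-3))/3 = (14*(-3))/3 = (1/3)*(-42) = -14)
F(K, W) = 330*K (F(K, W) = 165*(2*K) = 330*K)
-301041 + F(m(sqrt(-3 - 8)), c) = -301041 + 330*14 = -301041 + 4620 = -296421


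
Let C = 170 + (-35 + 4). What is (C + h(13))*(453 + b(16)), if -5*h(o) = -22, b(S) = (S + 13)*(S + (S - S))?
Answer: 657489/5 ≈ 1.3150e+5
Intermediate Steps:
C = 139 (C = 170 - 31 = 139)
b(S) = S*(13 + S) (b(S) = (13 + S)*(S + 0) = (13 + S)*S = S*(13 + S))
h(o) = 22/5 (h(o) = -⅕*(-22) = 22/5)
(C + h(13))*(453 + b(16)) = (139 + 22/5)*(453 + 16*(13 + 16)) = 717*(453 + 16*29)/5 = 717*(453 + 464)/5 = (717/5)*917 = 657489/5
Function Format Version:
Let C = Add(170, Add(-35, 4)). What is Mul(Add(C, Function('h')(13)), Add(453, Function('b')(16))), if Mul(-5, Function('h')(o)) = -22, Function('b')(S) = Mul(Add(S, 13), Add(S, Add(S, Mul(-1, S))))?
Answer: Rational(657489, 5) ≈ 1.3150e+5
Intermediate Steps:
C = 139 (C = Add(170, -31) = 139)
Function('b')(S) = Mul(S, Add(13, S)) (Function('b')(S) = Mul(Add(13, S), Add(S, 0)) = Mul(Add(13, S), S) = Mul(S, Add(13, S)))
Function('h')(o) = Rational(22, 5) (Function('h')(o) = Mul(Rational(-1, 5), -22) = Rational(22, 5))
Mul(Add(C, Function('h')(13)), Add(453, Function('b')(16))) = Mul(Add(139, Rational(22, 5)), Add(453, Mul(16, Add(13, 16)))) = Mul(Rational(717, 5), Add(453, Mul(16, 29))) = Mul(Rational(717, 5), Add(453, 464)) = Mul(Rational(717, 5), 917) = Rational(657489, 5)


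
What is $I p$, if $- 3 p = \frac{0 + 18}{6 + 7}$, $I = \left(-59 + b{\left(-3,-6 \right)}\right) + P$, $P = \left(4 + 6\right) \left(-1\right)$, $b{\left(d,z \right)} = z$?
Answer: $\frac{450}{13} \approx 34.615$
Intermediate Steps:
$P = -10$ ($P = 10 \left(-1\right) = -10$)
$I = -75$ ($I = \left(-59 - 6\right) - 10 = -65 - 10 = -75$)
$p = - \frac{6}{13}$ ($p = - \frac{\left(0 + 18\right) \frac{1}{6 + 7}}{3} = - \frac{18 \cdot \frac{1}{13}}{3} = \left(- \frac{1}{3}\right) \frac{18}{13} = - \frac{6}{13} \approx -0.46154$)
$I p = \left(-75\right) \left(- \frac{6}{13}\right) = \frac{450}{13}$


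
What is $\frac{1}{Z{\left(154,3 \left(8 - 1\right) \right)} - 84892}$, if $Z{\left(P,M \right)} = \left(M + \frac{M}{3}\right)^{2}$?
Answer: $- \frac{1}{84108} \approx -1.1889 \cdot 10^{-5}$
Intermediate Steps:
$Z{\left(P,M \right)} = \frac{16 M^{2}}{9}$ ($Z{\left(P,M \right)} = \left(M + M \frac{1}{3}\right)^{2} = \left(M + \frac{M}{3}\right)^{2} = \left(\frac{4 M}{3}\right)^{2} = \frac{16 M^{2}}{9}$)
$\frac{1}{Z{\left(154,3 \left(8 - 1\right) \right)} - 84892} = \frac{1}{\frac{16 \left(3 \left(8 - 1\right)\right)^{2}}{9} - 84892} = \frac{1}{\frac{16 \left(3 \cdot 7\right)^{2}}{9} - 84892} = \frac{1}{\frac{16 \cdot 21^{2}}{9} - 84892} = \frac{1}{\frac{16}{9} \cdot 441 - 84892} = \frac{1}{784 - 84892} = \frac{1}{-84108} = - \frac{1}{84108}$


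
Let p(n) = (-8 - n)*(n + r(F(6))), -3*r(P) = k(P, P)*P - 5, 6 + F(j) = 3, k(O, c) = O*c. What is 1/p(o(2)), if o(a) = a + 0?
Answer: -3/380 ≈ -0.0078947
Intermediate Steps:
F(j) = -3 (F(j) = -6 + 3 = -3)
o(a) = a
r(P) = 5/3 - P**3/3 (r(P) = -((P*P)*P - 5)/3 = -(P**2*P - 5)/3 = -(P**3 - 5)/3 = -(-5 + P**3)/3 = 5/3 - P**3/3)
p(n) = (-8 - n)*(32/3 + n) (p(n) = (-8 - n)*(n + (5/3 - 1/3*(-3)**3)) = (-8 - n)*(n + (5/3 - 1/3*(-27))) = (-8 - n)*(n + (5/3 + 9)) = (-8 - n)*(n + 32/3) = (-8 - n)*(32/3 + n))
1/p(o(2)) = 1/(-256/3 - 1*2**2 - 56/3*2) = 1/(-256/3 - 1*4 - 112/3) = 1/(-256/3 - 4 - 112/3) = 1/(-380/3) = -3/380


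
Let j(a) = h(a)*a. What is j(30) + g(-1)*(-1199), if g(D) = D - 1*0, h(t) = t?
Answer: 2099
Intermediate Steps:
g(D) = D (g(D) = D + 0 = D)
j(a) = a² (j(a) = a*a = a²)
j(30) + g(-1)*(-1199) = 30² - 1*(-1199) = 900 + 1199 = 2099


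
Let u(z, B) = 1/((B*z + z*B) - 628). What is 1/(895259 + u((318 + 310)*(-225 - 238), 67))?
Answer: 38963004/34881979998035 ≈ 1.1170e-6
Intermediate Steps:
u(z, B) = 1/(-628 + 2*B*z) (u(z, B) = 1/((B*z + B*z) - 628) = 1/(2*B*z - 628) = 1/(-628 + 2*B*z))
1/(895259 + u((318 + 310)*(-225 - 238), 67)) = 1/(895259 + 1/(2*(-314 + 67*((318 + 310)*(-225 - 238))))) = 1/(895259 + 1/(2*(-314 + 67*(628*(-463))))) = 1/(895259 + 1/(2*(-314 + 67*(-290764)))) = 1/(895259 + 1/(2*(-314 - 19481188))) = 1/(895259 + (½)/(-19481502)) = 1/(895259 + (½)*(-1/19481502)) = 1/(895259 - 1/38963004) = 1/(34881979998035/38963004) = 38963004/34881979998035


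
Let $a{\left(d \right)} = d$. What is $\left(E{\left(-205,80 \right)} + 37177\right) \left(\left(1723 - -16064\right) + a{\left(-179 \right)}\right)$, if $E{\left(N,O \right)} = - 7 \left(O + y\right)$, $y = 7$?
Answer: $643889344$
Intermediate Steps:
$E{\left(N,O \right)} = -49 - 7 O$ ($E{\left(N,O \right)} = - 7 \left(O + 7\right) = - 7 \left(7 + O\right) = -49 - 7 O$)
$\left(E{\left(-205,80 \right)} + 37177\right) \left(\left(1723 - -16064\right) + a{\left(-179 \right)}\right) = \left(\left(-49 - 560\right) + 37177\right) \left(\left(1723 - -16064\right) - 179\right) = \left(\left(-49 - 560\right) + 37177\right) \left(\left(1723 + 16064\right) - 179\right) = \left(-609 + 37177\right) \left(17787 - 179\right) = 36568 \cdot 17608 = 643889344$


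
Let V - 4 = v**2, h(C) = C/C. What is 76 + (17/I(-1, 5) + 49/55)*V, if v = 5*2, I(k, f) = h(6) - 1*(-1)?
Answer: 57896/55 ≈ 1052.7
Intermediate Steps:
h(C) = 1
I(k, f) = 2 (I(k, f) = 1 - 1*(-1) = 1 + 1 = 2)
v = 10
V = 104 (V = 4 + 10**2 = 4 + 100 = 104)
76 + (17/I(-1, 5) + 49/55)*V = 76 + (17/2 + 49/55)*104 = 76 + (1033/110)*104 = 76 + 53716/55 = 57896/55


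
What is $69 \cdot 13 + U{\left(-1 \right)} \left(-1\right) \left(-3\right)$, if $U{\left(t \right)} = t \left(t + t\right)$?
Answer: $903$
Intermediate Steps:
$U{\left(t \right)} = 2 t^{2}$ ($U{\left(t \right)} = t 2 t = 2 t^{2}$)
$69 \cdot 13 + U{\left(-1 \right)} \left(-1\right) \left(-3\right) = 69 \cdot 13 + 2 \left(-1\right)^{2} \left(-1\right) \left(-3\right) = 897 + 2 \cdot 1 \left(-1\right) \left(-3\right) = 897 + 2 \left(-1\right) \left(-3\right) = 897 - -6 = 897 + 6 = 903$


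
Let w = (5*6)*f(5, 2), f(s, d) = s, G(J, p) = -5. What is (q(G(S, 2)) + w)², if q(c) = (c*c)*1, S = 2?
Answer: 30625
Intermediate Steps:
q(c) = c² (q(c) = c²*1 = c²)
w = 150 (w = (5*6)*5 = 30*5 = 150)
(q(G(S, 2)) + w)² = ((-5)² + 150)² = (25 + 150)² = 175² = 30625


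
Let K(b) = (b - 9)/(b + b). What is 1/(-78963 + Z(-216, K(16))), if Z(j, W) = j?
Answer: -1/79179 ≈ -1.2630e-5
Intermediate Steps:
K(b) = (-9 + b)/(2*b) (K(b) = (-9 + b)/((2*b)) = (-9 + b)*(1/(2*b)) = (-9 + b)/(2*b))
1/(-78963 + Z(-216, K(16))) = 1/(-78963 - 216) = 1/(-79179) = -1/79179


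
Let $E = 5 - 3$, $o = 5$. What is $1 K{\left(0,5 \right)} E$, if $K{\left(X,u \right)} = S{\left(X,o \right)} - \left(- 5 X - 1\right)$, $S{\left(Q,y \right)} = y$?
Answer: $12$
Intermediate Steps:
$E = 2$
$K{\left(X,u \right)} = 6 + 5 X$ ($K{\left(X,u \right)} = 5 - \left(- 5 X - 1\right) = 5 - \left(-1 - 5 X\right) = 5 + \left(1 + 5 X\right) = 6 + 5 X$)
$1 K{\left(0,5 \right)} E = 1 \left(6 + 5 \cdot 0\right) 2 = 1 \left(6 + 0\right) 2 = 1 \cdot 6 \cdot 2 = 6 \cdot 2 = 12$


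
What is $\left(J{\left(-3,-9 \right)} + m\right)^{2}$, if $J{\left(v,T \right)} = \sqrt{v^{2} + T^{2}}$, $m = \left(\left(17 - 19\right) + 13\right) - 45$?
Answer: $1246 - 204 \sqrt{10} \approx 600.9$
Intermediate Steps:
$m = -34$ ($m = \left(\left(17 - 19\right) + 13\right) - 45 = \left(-2 + 13\right) - 45 = 11 - 45 = -34$)
$J{\left(v,T \right)} = \sqrt{T^{2} + v^{2}}$
$\left(J{\left(-3,-9 \right)} + m\right)^{2} = \left(\sqrt{\left(-9\right)^{2} + \left(-3\right)^{2}} - 34\right)^{2} = \left(\sqrt{81 + 9} - 34\right)^{2} = \left(\sqrt{90} - 34\right)^{2} = \left(3 \sqrt{10} - 34\right)^{2} = \left(-34 + 3 \sqrt{10}\right)^{2}$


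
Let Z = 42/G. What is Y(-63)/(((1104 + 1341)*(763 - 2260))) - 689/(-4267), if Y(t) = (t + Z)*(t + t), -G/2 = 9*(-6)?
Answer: 2488191322/15617924055 ≈ 0.15932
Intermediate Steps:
G = 108 (G = -18*(-6) = -2*(-54) = 108)
Z = 7/18 (Z = 42/108 = 42*(1/108) = 7/18 ≈ 0.38889)
Y(t) = 2*t*(7/18 + t) (Y(t) = (t + 7/18)*(t + t) = (7/18 + t)*(2*t) = 2*t*(7/18 + t))
Y(-63)/(((1104 + 1341)*(763 - 2260))) - 689/(-4267) = ((⅑)*(-63)*(7 + 18*(-63)))/(((1104 + 1341)*(763 - 2260))) - 689/(-4267) = ((⅑)*(-63)*(7 - 1134))/((2445*(-1497))) - 689*(-1/4267) = ((⅑)*(-63)*(-1127))/(-3660165) + 689/4267 = 7889*(-1/3660165) + 689/4267 = -7889/3660165 + 689/4267 = 2488191322/15617924055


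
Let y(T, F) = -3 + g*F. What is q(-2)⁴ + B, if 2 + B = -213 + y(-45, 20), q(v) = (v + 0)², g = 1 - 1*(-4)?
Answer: 138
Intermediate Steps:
g = 5 (g = 1 + 4 = 5)
q(v) = v²
y(T, F) = -3 + 5*F
B = -118 (B = -2 + (-213 + (-3 + 5*20)) = -2 + (-213 + (-3 + 100)) = -2 + (-213 + 97) = -2 - 116 = -118)
q(-2)⁴ + B = ((-2)²)⁴ - 118 = 4⁴ - 118 = 256 - 118 = 138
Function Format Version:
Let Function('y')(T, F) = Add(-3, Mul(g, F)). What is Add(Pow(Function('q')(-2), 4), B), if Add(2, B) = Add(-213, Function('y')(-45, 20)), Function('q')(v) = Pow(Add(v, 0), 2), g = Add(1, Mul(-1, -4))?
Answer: 138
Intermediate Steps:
g = 5 (g = Add(1, 4) = 5)
Function('q')(v) = Pow(v, 2)
Function('y')(T, F) = Add(-3, Mul(5, F))
B = -118 (B = Add(-2, Add(-213, Add(-3, Mul(5, 20)))) = Add(-2, Add(-213, Add(-3, 100))) = Add(-2, Add(-213, 97)) = Add(-2, -116) = -118)
Add(Pow(Function('q')(-2), 4), B) = Add(Pow(Pow(-2, 2), 4), -118) = Add(Pow(4, 4), -118) = Add(256, -118) = 138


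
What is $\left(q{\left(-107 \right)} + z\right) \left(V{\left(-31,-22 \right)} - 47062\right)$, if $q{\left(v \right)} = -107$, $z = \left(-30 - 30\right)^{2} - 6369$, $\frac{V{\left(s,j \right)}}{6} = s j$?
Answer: $123581720$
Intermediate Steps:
$V{\left(s,j \right)} = 6 j s$ ($V{\left(s,j \right)} = 6 s j = 6 j s$)
$z = -2769$ ($z = \left(-60\right)^{2} - 6369 = 3600 - 6369 = -2769$)
$\left(q{\left(-107 \right)} + z\right) \left(V{\left(-31,-22 \right)} - 47062\right) = \left(-107 - 2769\right) \left(6 \left(-22\right) \left(-31\right) - 47062\right) = - 2876 \left(4092 - 47062\right) = \left(-2876\right) \left(-42970\right) = 123581720$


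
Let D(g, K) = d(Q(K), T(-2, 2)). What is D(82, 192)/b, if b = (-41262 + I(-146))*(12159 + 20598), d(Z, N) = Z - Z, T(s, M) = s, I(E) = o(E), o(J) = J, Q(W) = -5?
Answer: 0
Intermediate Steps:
I(E) = E
d(Z, N) = 0
D(g, K) = 0
b = -1356401856 (b = (-41262 - 146)*(12159 + 20598) = -41408*32757 = -1356401856)
D(82, 192)/b = 0/(-1356401856) = 0*(-1/1356401856) = 0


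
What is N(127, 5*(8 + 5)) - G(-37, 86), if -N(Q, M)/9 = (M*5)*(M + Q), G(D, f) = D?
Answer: -561563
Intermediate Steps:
N(Q, M) = -45*M*(M + Q) (N(Q, M) = -9*M*5*(M + Q) = -9*5*M*(M + Q) = -45*M*(M + Q))
N(127, 5*(8 + 5)) - G(-37, 86) = -45*5*(8 + 5)*(5*(8 + 5) + 127) - 1*(-37) = -45*5*13*(5*13 + 127) + 37 = -45*65*(65 + 127) + 37 = -45*65*192 + 37 = -561600 + 37 = -561563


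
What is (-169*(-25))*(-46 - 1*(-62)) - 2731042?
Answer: -2663442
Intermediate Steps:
(-169*(-25))*(-46 - 1*(-62)) - 2731042 = 4225*(-46 + 62) - 2731042 = 4225*16 - 2731042 = 67600 - 2731042 = -2663442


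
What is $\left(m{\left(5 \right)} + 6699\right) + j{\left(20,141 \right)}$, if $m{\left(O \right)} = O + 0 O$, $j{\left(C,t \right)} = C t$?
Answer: $9524$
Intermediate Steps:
$m{\left(O \right)} = O$ ($m{\left(O \right)} = O + 0 = O$)
$\left(m{\left(5 \right)} + 6699\right) + j{\left(20,141 \right)} = \left(5 + 6699\right) + 20 \cdot 141 = 6704 + 2820 = 9524$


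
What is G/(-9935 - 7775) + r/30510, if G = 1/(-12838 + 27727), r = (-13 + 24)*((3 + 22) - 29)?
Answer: -386737829/268166821230 ≈ -0.0014422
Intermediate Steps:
r = -44 (r = 11*(25 - 29) = 11*(-4) = -44)
G = 1/14889 ≈ 6.7164e-5
G/(-9935 - 7775) + r/30510 = 1/(14889*(-9935 - 7775)) - 44/30510 = (1/14889)/(-17710) - 44*1/30510 = (1/14889)*(-1/17710) - 22/15255 = -1/263684190 - 22/15255 = -386737829/268166821230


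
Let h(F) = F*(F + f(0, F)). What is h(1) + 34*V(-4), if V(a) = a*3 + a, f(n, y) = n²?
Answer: -543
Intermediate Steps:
h(F) = F² (h(F) = F*(F + 0²) = F*(F + 0) = F*F = F²)
V(a) = 4*a (V(a) = 3*a + a = 4*a)
h(1) + 34*V(-4) = 1² + 34*(4*(-4)) = 1 + 34*(-16) = 1 - 544 = -543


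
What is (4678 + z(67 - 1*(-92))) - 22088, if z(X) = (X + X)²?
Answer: 83714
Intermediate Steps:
z(X) = 4*X² (z(X) = (2*X)² = 4*X²)
(4678 + z(67 - 1*(-92))) - 22088 = (4678 + 4*(67 - 1*(-92))²) - 22088 = (4678 + 4*(67 + 92)²) - 22088 = (4678 + 4*159²) - 22088 = (4678 + 4*25281) - 22088 = (4678 + 101124) - 22088 = 105802 - 22088 = 83714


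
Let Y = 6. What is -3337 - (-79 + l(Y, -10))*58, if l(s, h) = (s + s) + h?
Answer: 1129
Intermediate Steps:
l(s, h) = h + 2*s (l(s, h) = 2*s + h = h + 2*s)
-3337 - (-79 + l(Y, -10))*58 = -3337 - (-79 + (-10 + 2*6))*58 = -3337 - (-79 + (-10 + 12))*58 = -3337 - (-79 + 2)*58 = -3337 - (-77)*58 = -3337 - 1*(-4466) = -3337 + 4466 = 1129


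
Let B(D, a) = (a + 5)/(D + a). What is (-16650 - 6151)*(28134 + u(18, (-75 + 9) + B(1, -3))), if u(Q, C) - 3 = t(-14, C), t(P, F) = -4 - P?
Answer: -641779747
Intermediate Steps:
B(D, a) = (5 + a)/(D + a)
u(Q, C) = 13 (u(Q, C) = 3 + (-4 - 1*(-14)) = 3 + (-4 + 14) = 3 + 10 = 13)
(-16650 - 6151)*(28134 + u(18, (-75 + 9) + B(1, -3))) = (-16650 - 6151)*(28134 + 13) = -22801*28147 = -641779747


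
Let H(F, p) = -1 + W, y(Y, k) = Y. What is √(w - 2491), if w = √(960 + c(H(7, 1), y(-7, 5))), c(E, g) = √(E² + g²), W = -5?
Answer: √(-2491 + √(960 + √85)) ≈ 49.597*I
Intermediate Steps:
H(F, p) = -6 (H(F, p) = -1 - 5 = -6)
w = √(960 + √85) (w = √(960 + √((-6)² + (-7)²)) = √(960 + √(36 + 49)) = √(960 + √85) ≈ 31.132)
√(w - 2491) = √(√(960 + √85) - 2491) = √(-2491 + √(960 + √85))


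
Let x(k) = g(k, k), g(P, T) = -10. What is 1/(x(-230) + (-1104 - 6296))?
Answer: -1/7410 ≈ -0.00013495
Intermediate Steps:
x(k) = -10
1/(x(-230) + (-1104 - 6296)) = 1/(-10 + (-1104 - 6296)) = 1/(-10 - 7400) = 1/(-7410) = -1/7410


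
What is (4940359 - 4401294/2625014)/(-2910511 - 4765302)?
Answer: -6484253569366/10074558293191 ≈ -0.64363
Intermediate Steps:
(4940359 - 4401294/2625014)/(-2910511 - 4765302) = (4940359 - 4401294*1/2625014)/(-7675813) = (4940359 - 2200647/1312507)*(-1/7675813) = (6484253569366/1312507)*(-1/7675813) = -6484253569366/10074558293191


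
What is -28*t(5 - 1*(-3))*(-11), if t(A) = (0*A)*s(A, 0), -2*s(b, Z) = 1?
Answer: 0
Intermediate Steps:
s(b, Z) = -1/2 (s(b, Z) = -1/2*1 = -1/2)
t(A) = 0 (t(A) = (0*A)*(-1/2) = 0*(-1/2) = 0)
-28*t(5 - 1*(-3))*(-11) = -28*0*(-11) = 0*(-11) = 0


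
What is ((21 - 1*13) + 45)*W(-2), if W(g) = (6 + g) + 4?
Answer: 424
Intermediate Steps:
W(g) = 10 + g
((21 - 1*13) + 45)*W(-2) = ((21 - 1*13) + 45)*(10 - 2) = ((21 - 13) + 45)*8 = (8 + 45)*8 = 53*8 = 424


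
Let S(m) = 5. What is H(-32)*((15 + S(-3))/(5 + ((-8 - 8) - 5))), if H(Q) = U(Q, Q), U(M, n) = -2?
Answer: 5/2 ≈ 2.5000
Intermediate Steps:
H(Q) = -2
H(-32)*((15 + S(-3))/(5 + ((-8 - 8) - 5))) = -2*(15 + 5)/(5 + ((-8 - 8) - 5)) = -40/(5 + (-16 - 5)) = -40/(5 - 21) = -40/(-16) = -40*(-1)/16 = -2*(-5/4) = 5/2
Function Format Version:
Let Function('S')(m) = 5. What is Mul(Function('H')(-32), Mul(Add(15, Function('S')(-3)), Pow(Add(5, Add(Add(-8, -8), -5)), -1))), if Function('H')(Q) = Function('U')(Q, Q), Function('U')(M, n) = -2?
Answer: Rational(5, 2) ≈ 2.5000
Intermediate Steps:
Function('H')(Q) = -2
Mul(Function('H')(-32), Mul(Add(15, Function('S')(-3)), Pow(Add(5, Add(Add(-8, -8), -5)), -1))) = Mul(-2, Mul(Add(15, 5), Pow(Add(5, Add(Add(-8, -8), -5)), -1))) = Mul(-2, Mul(20, Pow(Add(5, Add(-16, -5)), -1))) = Mul(-2, Mul(20, Pow(Add(5, -21), -1))) = Mul(-2, Mul(20, Pow(-16, -1))) = Mul(-2, Mul(20, Rational(-1, 16))) = Mul(-2, Rational(-5, 4)) = Rational(5, 2)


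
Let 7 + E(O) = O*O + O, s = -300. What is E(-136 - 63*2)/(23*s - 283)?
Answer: -68375/7183 ≈ -9.5190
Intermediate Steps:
E(O) = -7 + O + O² (E(O) = -7 + (O*O + O) = -7 + (O² + O) = -7 + (O + O²) = -7 + O + O²)
E(-136 - 63*2)/(23*s - 283) = (-7 + (-136 - 63*2) + (-136 - 63*2)²)/(23*(-300) - 283) = (-7 + (-136 - 1*126) + (-136 - 1*126)²)/(-6900 - 283) = (-7 + (-136 - 126) + (-136 - 126)²)/(-7183) = (-7 - 262 + (-262)²)*(-1/7183) = (-7 - 262 + 68644)*(-1/7183) = 68375*(-1/7183) = -68375/7183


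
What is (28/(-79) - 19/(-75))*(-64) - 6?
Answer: 2786/5925 ≈ 0.47021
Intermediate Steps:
(28/(-79) - 19/(-75))*(-64) - 6 = (28*(-1/79) - 19*(-1/75))*(-64) - 6 = (-28/79 + 19/75)*(-64) - 6 = -599/5925*(-64) - 6 = 38336/5925 - 6 = 2786/5925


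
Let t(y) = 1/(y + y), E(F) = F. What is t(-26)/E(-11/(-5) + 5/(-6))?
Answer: -15/1066 ≈ -0.014071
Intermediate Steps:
t(y) = 1/(2*y)
t(-26)/E(-11/(-5) + 5/(-6)) = ((1/2)/(-26))/(-11/(-5) + 5/(-6)) = ((1/2)*(-1/26))/(-11*(-1/5) + 5*(-1/6)) = -1/(52*(11/5 - 5/6)) = -1/(52*41/30) = -1/52*30/41 = -15/1066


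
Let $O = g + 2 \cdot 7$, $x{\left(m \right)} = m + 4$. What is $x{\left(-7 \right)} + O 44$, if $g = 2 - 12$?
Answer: $173$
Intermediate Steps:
$g = -10$ ($g = 2 - 12 = -10$)
$x{\left(m \right)} = 4 + m$
$O = 4$ ($O = -10 + 2 \cdot 7 = -10 + 14 = 4$)
$x{\left(-7 \right)} + O 44 = \left(4 - 7\right) + 4 \cdot 44 = -3 + 176 = 173$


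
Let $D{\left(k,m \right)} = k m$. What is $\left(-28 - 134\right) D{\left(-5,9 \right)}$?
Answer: $7290$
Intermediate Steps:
$\left(-28 - 134\right) D{\left(-5,9 \right)} = \left(-28 - 134\right) \left(\left(-5\right) 9\right) = \left(-162\right) \left(-45\right) = 7290$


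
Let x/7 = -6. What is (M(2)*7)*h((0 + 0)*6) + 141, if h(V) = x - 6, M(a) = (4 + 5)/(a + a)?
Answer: -615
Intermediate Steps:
M(a) = 9/(2*a) (M(a) = 9/((2*a)) = 9*(1/(2*a)) = 9/(2*a))
x = -42 (x = 7*(-6) = -42)
h(V) = -48 (h(V) = -42 - 6 = -48)
(M(2)*7)*h((0 + 0)*6) + 141 = (((9/2)/2)*7)*(-48) + 141 = (((9/2)*(½))*7)*(-48) + 141 = ((9/4)*7)*(-48) + 141 = (63/4)*(-48) + 141 = -756 + 141 = -615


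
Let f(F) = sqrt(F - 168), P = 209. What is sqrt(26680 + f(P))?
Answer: sqrt(26680 + sqrt(41)) ≈ 163.36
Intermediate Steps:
f(F) = sqrt(-168 + F)
sqrt(26680 + f(P)) = sqrt(26680 + sqrt(-168 + 209)) = sqrt(26680 + sqrt(41))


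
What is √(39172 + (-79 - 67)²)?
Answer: 2*√15122 ≈ 245.94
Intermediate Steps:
√(39172 + (-79 - 67)²) = √(39172 + (-146)²) = √(39172 + 21316) = √60488 = 2*√15122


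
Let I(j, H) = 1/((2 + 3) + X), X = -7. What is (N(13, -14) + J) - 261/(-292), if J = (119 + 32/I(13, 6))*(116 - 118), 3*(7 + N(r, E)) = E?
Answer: -105797/876 ≈ -120.77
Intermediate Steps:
N(r, E) = -7 + E/3
I(j, H) = -½ (I(j, H) = 1/((2 + 3) - 7) = 1/(5 - 7) = 1/(-2) = -½)
J = -110 (J = (119 + 32/(-½))*(116 - 118) = (119 + 32*(-2))*(-2) = (119 - 64)*(-2) = 55*(-2) = -110)
(N(13, -14) + J) - 261/(-292) = ((-7 + (⅓)*(-14)) - 110) - 261/(-292) = ((-7 - 14/3) - 110) - 261*(-1/292) = (-35/3 - 110) + 261/292 = -365/3 + 261/292 = -105797/876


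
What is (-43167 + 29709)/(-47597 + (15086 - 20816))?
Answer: 13458/53327 ≈ 0.25237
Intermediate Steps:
(-43167 + 29709)/(-47597 + (15086 - 20816)) = -13458/(-47597 - 5730) = -13458/(-53327) = -13458*(-1/53327) = 13458/53327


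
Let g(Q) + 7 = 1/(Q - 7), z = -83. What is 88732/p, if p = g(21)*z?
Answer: 1242248/8051 ≈ 154.30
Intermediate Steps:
g(Q) = -7 + 1/(-7 + Q) (g(Q) = -7 + 1/(Q - 7) = -7 + 1/(-7 + Q))
p = 8051/14 (p = ((50 - 7*21)/(-7 + 21))*(-83) = ((50 - 147)/14)*(-83) = ((1/14)*(-97))*(-83) = -97/14*(-83) = 8051/14 ≈ 575.07)
88732/p = 88732/(8051/14) = 88732*(14/8051) = 1242248/8051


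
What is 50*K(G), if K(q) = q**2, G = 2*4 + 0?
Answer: 3200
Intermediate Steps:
G = 8 (G = 8 + 0 = 8)
50*K(G) = 50*8**2 = 50*64 = 3200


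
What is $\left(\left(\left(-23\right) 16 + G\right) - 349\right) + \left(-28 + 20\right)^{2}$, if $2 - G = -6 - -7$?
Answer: $-652$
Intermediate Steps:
$G = 1$ ($G = 2 - \left(-6 - -7\right) = 2 - \left(-6 + 7\right) = 2 - 1 = 1$)
$\left(\left(\left(-23\right) 16 + G\right) - 349\right) + \left(-28 + 20\right)^{2} = \left(\left(\left(-23\right) 16 + 1\right) - 349\right) + \left(-28 + 20\right)^{2} = \left(\left(-368 + 1\right) - 349\right) + \left(-8\right)^{2} = \left(-367 - 349\right) + 64 = -716 + 64 = -652$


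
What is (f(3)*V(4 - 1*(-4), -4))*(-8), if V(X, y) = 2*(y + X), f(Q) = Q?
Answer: -192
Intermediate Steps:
V(X, y) = 2*X + 2*y (V(X, y) = 2*(X + y) = 2*X + 2*y)
(f(3)*V(4 - 1*(-4), -4))*(-8) = (3*(2*(4 - 1*(-4)) + 2*(-4)))*(-8) = (3*(2*(4 + 4) - 8))*(-8) = (3*(2*8 - 8))*(-8) = (3*(16 - 8))*(-8) = (3*8)*(-8) = 24*(-8) = -192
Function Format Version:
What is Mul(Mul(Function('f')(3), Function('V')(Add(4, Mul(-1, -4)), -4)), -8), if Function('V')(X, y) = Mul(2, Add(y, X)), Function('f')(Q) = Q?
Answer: -192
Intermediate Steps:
Function('V')(X, y) = Add(Mul(2, X), Mul(2, y)) (Function('V')(X, y) = Mul(2, Add(X, y)) = Add(Mul(2, X), Mul(2, y)))
Mul(Mul(Function('f')(3), Function('V')(Add(4, Mul(-1, -4)), -4)), -8) = Mul(Mul(3, Add(Mul(2, Add(4, Mul(-1, -4))), Mul(2, -4))), -8) = Mul(Mul(3, Add(Mul(2, Add(4, 4)), -8)), -8) = Mul(Mul(3, Add(Mul(2, 8), -8)), -8) = Mul(Mul(3, Add(16, -8)), -8) = Mul(Mul(3, 8), -8) = Mul(24, -8) = -192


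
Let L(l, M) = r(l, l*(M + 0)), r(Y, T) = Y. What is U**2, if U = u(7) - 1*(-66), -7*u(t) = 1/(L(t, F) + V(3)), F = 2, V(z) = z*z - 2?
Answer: 41822089/9604 ≈ 4354.7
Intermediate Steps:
V(z) = -2 + z**2 (V(z) = z**2 - 2 = -2 + z**2)
L(l, M) = l
u(t) = -1/(7*(7 + t)) (u(t) = -1/(7*(t + (-2 + 3**2))) = -1/(7*(t + (-2 + 9))) = -1/(7*(t + 7)) = -1/(7*(7 + t)))
U = 6467/98 (U = -1/(49 + 7*7) - 1*(-66) = -1/(49 + 49) + 66 = -1/98 + 66 = 6467/98 ≈ 65.990)
U**2 = (6467/98)**2 = 41822089/9604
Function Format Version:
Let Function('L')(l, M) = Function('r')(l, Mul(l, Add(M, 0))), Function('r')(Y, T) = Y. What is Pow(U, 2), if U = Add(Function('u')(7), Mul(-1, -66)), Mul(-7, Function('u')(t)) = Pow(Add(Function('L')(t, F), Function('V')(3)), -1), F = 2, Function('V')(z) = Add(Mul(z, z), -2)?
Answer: Rational(41822089, 9604) ≈ 4354.7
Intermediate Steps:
Function('V')(z) = Add(-2, Pow(z, 2)) (Function('V')(z) = Add(Pow(z, 2), -2) = Add(-2, Pow(z, 2)))
Function('L')(l, M) = l
Function('u')(t) = Mul(Rational(-1, 7), Pow(Add(7, t), -1)) (Function('u')(t) = Mul(Rational(-1, 7), Pow(Add(t, Add(-2, Pow(3, 2))), -1)) = Mul(Rational(-1, 7), Pow(Add(t, Add(-2, 9)), -1)) = Mul(Rational(-1, 7), Pow(Add(t, 7), -1)) = Mul(Rational(-1, 7), Pow(Add(7, t), -1)))
U = Rational(6467, 98) (U = Add(Mul(-1, Pow(Add(49, Mul(7, 7)), -1)), Mul(-1, -66)) = Add(Mul(-1, Pow(Add(49, 49), -1)), 66) = Add(Mul(-1, Pow(98, -1)), 66) = Add(Mul(-1, Rational(1, 98)), 66) = Add(Rational(-1, 98), 66) = Rational(6467, 98) ≈ 65.990)
Pow(U, 2) = Pow(Rational(6467, 98), 2) = Rational(41822089, 9604)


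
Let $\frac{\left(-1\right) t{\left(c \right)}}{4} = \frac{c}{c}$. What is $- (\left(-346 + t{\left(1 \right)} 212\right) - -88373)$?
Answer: $-87179$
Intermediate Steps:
$t{\left(c \right)} = -4$ ($t{\left(c \right)} = - 4 \frac{c}{c} = \left(-4\right) 1 = -4$)
$- (\left(-346 + t{\left(1 \right)} 212\right) - -88373) = - (\left(-346 - 848\right) - -88373) = - (\left(-346 - 848\right) + 88373) = - (-1194 + 88373) = \left(-1\right) 87179 = -87179$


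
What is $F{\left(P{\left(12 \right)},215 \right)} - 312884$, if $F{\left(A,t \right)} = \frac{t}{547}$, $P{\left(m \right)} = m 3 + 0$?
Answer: $- \frac{171147333}{547} \approx -3.1288 \cdot 10^{5}$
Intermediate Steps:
$P{\left(m \right)} = 3 m$ ($P{\left(m \right)} = 3 m + 0 = 3 m$)
$F{\left(A,t \right)} = \frac{t}{547}$ ($F{\left(A,t \right)} = t \frac{1}{547} = \frac{t}{547}$)
$F{\left(P{\left(12 \right)},215 \right)} - 312884 = \frac{1}{547} \cdot 215 - 312884 = \frac{215}{547} - 312884 = - \frac{171147333}{547}$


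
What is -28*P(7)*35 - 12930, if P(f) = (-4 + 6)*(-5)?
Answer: -3130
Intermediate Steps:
P(f) = -10 (P(f) = 2*(-5) = -10)
-28*P(7)*35 - 12930 = -28*(-10)*35 - 12930 = 280*35 - 12930 = 9800 - 12930 = -3130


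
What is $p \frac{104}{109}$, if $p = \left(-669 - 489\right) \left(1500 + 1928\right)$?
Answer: $- \frac{412840896}{109} \approx -3.7875 \cdot 10^{6}$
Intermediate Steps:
$p = -3969624$ ($p = \left(-1158\right) 3428 = -3969624$)
$p \frac{104}{109} = - 3969624 \cdot \frac{104}{109} = - 3969624 \cdot 104 \cdot \frac{1}{109} = \left(-3969624\right) \frac{104}{109} = - \frac{412840896}{109}$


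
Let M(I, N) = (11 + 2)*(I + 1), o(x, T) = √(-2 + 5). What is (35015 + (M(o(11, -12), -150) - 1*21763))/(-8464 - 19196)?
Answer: -2653/5532 - 13*√3/27660 ≈ -0.48039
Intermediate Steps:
o(x, T) = √3
M(I, N) = 13 + 13*I (M(I, N) = 13*(1 + I) = 13 + 13*I)
(35015 + (M(o(11, -12), -150) - 1*21763))/(-8464 - 19196) = (35015 + ((13 + 13*√3) - 1*21763))/(-8464 - 19196) = (35015 + ((13 + 13*√3) - 21763))/(-27660) = (35015 + (-21750 + 13*√3))*(-1/27660) = (13265 + 13*√3)*(-1/27660) = -2653/5532 - 13*√3/27660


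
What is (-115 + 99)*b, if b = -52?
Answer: 832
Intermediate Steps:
(-115 + 99)*b = (-115 + 99)*(-52) = -16*(-52) = 832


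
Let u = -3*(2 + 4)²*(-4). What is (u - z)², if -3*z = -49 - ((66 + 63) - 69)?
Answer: 1408969/9 ≈ 1.5655e+5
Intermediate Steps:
u = 432 (u = -3*6²*(-4) = -3*36*(-4) = -108*(-4) = 432)
z = 109/3 (z = -(-49 - ((66 + 63) - 69))/3 = -(-49 - (129 - 69))/3 = -(-49 - 1*60)/3 = -(-49 - 60)/3 = -⅓*(-109) = 109/3 ≈ 36.333)
(u - z)² = (432 - 1*109/3)² = (432 - 109/3)² = (1187/3)² = 1408969/9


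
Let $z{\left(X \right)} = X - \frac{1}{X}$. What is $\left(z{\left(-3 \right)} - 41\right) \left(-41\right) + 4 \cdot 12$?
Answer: $\frac{5515}{3} \approx 1838.3$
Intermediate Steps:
$\left(z{\left(-3 \right)} - 41\right) \left(-41\right) + 4 \cdot 12 = \left(\left(-3 - \frac{1}{-3}\right) - 41\right) \left(-41\right) + 4 \cdot 12 = \left(\left(-3 - - \frac{1}{3}\right) - 41\right) \left(-41\right) + 48 = \left(\left(-3 + \frac{1}{3}\right) - 41\right) \left(-41\right) + 48 = \left(- \frac{8}{3} - 41\right) \left(-41\right) + 48 = \left(- \frac{131}{3}\right) \left(-41\right) + 48 = \frac{5371}{3} + 48 = \frac{5515}{3}$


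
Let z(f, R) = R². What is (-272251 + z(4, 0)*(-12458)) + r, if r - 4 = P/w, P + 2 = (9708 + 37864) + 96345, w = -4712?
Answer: -1282971779/4712 ≈ -2.7228e+5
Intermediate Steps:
P = 143915 (P = -2 + ((9708 + 37864) + 96345) = -2 + (47572 + 96345) = -2 + 143917 = 143915)
r = -125067/4712 (r = 4 + 143915/(-4712) = 4 + 143915*(-1/4712) = 4 - 143915/4712 = -125067/4712 ≈ -26.542)
(-272251 + z(4, 0)*(-12458)) + r = (-272251 + 0²*(-12458)) - 125067/4712 = (-272251 + 0*(-12458)) - 125067/4712 = (-272251 + 0) - 125067/4712 = -272251 - 125067/4712 = -1282971779/4712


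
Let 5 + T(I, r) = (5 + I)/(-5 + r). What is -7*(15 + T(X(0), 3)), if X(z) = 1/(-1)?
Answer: -56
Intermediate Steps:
X(z) = -1
T(I, r) = -5 + (5 + I)/(-5 + r)
-7*(15 + T(X(0), 3)) = -7*(15 + (30 - 1 - 5*3)/(-5 + 3)) = -7*(15 + (30 - 1 - 15)/(-2)) = -7*(15 - ½*14) = -7*(15 - 7) = -7*8 = -56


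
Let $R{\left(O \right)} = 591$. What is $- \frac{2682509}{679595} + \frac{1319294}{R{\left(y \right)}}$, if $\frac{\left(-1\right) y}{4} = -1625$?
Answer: $\frac{895000243111}{401640645} \approx 2228.4$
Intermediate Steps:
$y = 6500$ ($y = \left(-4\right) \left(-1625\right) = 6500$)
$- \frac{2682509}{679595} + \frac{1319294}{R{\left(y \right)}} = - \frac{2682509}{679595} + \frac{1319294}{591} = \frac{895000243111}{401640645}$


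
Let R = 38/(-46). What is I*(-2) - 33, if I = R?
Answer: -721/23 ≈ -31.348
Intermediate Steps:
R = -19/23 (R = 38*(-1/46) = -19/23 ≈ -0.82609)
I = -19/23 ≈ -0.82609
I*(-2) - 33 = -19/23*(-2) - 33 = 38/23 - 33 = -721/23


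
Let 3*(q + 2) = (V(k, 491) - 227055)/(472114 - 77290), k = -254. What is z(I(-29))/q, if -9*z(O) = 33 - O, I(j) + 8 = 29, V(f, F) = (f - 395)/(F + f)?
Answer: 93573288/153813103 ≈ 0.60836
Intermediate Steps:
V(f, F) = (-395 + f)/(F + f)
I(j) = 21 (I(j) = -8 + 29 = 21)
z(O) = -11/3 + O/9 (z(O) = -(33 - O)/9 = -11/3 + O/9)
q = -153813103/70179966 (q = -2 + (((-395 - 254)/(491 - 254) - 227055)/(472114 - 77290))/3 = -2 + ((-649/237 - 227055)/394824)/3 = -2 + (((1/237)*(-649) - 227055)*(1/394824))/3 = -2 + ((-649/237 - 227055)*(1/394824))/3 = -2 + (-53812684/237*1/394824)/3 = -2 + (⅓)*(-13453171/23393322) = -2 - 13453171/70179966 = -153813103/70179966 ≈ -2.1917)
z(I(-29))/q = (-11/3 + (⅑)*21)/(-153813103/70179966) = (-11/3 + 7/3)*(-70179966/153813103) = -4/3*(-70179966/153813103) = 93573288/153813103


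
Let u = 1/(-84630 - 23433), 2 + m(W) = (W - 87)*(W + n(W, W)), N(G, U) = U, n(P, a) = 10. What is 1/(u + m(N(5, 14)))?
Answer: -108063/189542503 ≈ -0.00057013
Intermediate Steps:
m(W) = -2 + (-87 + W)*(10 + W) (m(W) = -2 + (W - 87)*(W + 10) = -2 + (-87 + W)*(10 + W))
u = -1/108063 (u = 1/(-108063) = -1/108063 ≈ -9.2539e-6)
1/(u + m(N(5, 14))) = 1/(-1/108063 + (-872 + 14² - 77*14)) = 1/(-1/108063 + (-872 + 196 - 1078)) = 1/(-1/108063 - 1754) = 1/(-189542503/108063) = -108063/189542503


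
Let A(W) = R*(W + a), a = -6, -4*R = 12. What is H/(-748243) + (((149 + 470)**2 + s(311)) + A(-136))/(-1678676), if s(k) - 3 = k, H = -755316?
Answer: 980679605673/1256057566268 ≈ 0.78076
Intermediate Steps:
R = -3 (R = -1/4*12 = -3)
s(k) = 3 + k
A(W) = 18 - 3*W (A(W) = -3*(W - 6) = -3*(-6 + W) = 18 - 3*W)
H/(-748243) + (((149 + 470)**2 + s(311)) + A(-136))/(-1678676) = -755316/(-748243) + (((149 + 470)**2 + (3 + 311)) + (18 - 3*(-136)))/(-1678676) = -755316*(-1/748243) + ((619**2 + 314) + (18 + 408))*(-1/1678676) = 755316/748243 + ((383161 + 314) + 426)*(-1/1678676) = 755316/748243 + (383475 + 426)*(-1/1678676) = 755316/748243 + 383901*(-1/1678676) = 755316/748243 - 383901/1678676 = 980679605673/1256057566268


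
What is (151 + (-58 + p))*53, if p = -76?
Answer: 901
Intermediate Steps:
(151 + (-58 + p))*53 = (151 + (-58 - 76))*53 = (151 - 134)*53 = 17*53 = 901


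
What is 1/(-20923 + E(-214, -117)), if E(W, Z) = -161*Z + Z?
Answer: -1/2203 ≈ -0.00045393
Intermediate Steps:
E(W, Z) = -160*Z
1/(-20923 + E(-214, -117)) = 1/(-20923 - 160*(-117)) = 1/(-20923 + 18720) = 1/(-2203) = -1/2203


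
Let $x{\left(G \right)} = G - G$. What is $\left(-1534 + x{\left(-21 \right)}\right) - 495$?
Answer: $-2029$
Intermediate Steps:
$x{\left(G \right)} = 0$
$\left(-1534 + x{\left(-21 \right)}\right) - 495 = \left(-1534 + 0\right) - 495 = -1534 - 495 = -2029$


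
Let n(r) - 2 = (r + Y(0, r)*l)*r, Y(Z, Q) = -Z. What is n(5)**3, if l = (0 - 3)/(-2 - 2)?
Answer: 19683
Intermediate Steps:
l = 3/4 (l = -3/(-4) = -3*(-1/4) = 3/4 ≈ 0.75000)
n(r) = 2 + r**2 (n(r) = 2 + (r - 1*0*(3/4))*r = 2 + (r + 0*(3/4))*r = 2 + (r + 0)*r = 2 + r*r = 2 + r**2)
n(5)**3 = (2 + 5**2)**3 = (2 + 25)**3 = 27**3 = 19683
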